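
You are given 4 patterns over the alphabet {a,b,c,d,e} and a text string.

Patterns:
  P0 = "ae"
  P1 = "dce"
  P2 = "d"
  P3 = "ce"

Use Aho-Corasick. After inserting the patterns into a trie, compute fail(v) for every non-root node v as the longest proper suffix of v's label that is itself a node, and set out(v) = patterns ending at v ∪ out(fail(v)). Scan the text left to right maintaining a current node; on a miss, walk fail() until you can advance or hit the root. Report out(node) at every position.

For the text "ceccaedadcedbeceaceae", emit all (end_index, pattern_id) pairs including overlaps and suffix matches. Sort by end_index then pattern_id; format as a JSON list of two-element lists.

Build automaton:
Trie (insert patterns):
  0='ε' goto a→1 c→6 d→3
  1='a' goto e→2
  2='ae' goto ·  [P0 ends]
  3='d' goto c→4  [P2 ends]
  4='dc' goto e→5
  5='dce' goto ·  [P1 ends]
  6='c' goto e→7
  7='ce' goto ·  [P3 ends]

Failure links (BFS by depth):
  n1('a'): parent n0 fail=0; on 'a' 0 → fail=0;  out ∅∪∅=∅
  n3('d'): parent n0 fail=0; on 'd' 0 → fail=0;  out {2}∪∅={2}
  n6('c'): parent n0 fail=0; on 'c' 0 → fail=0;  out ∅∪∅=∅
  n2('ae'): parent n1 fail=0; on 'e' 0 → fail=0;  out {0}∪∅={0}
  n4('dc'): parent n3 fail=0; on 'c' 0 → fail=6;  out ∅∪∅=∅
  n7('ce'): parent n6 fail=0; on 'e' 0 → fail=0;  out {3}∪∅={3}
  n5('dce'): parent n4 fail=6; on 'e' 6 → fail=7;  out {1}∪{3}={1,3}

Scan:
pos 0 'c': at 6
pos 1 'e': at 7  → match P3@[0:1]
pos 2 'c': at 6 ·f
pos 3 'c': at 6 ·f
pos 4 'a': at 1 ·f
pos 5 'e': at 2  → match P0@[4:5]
pos 6 'd': at 3 ·f  → match P2@[6:6]
pos 7 'a': at 1 ·f
pos 8 'd': at 3 ·f  → match P2@[8:8]
pos 9 'c': at 4
pos 10 'e': at 5  → match P1@[8:10],P3@[9:10]
pos 11 'd': at 3 ·f  → match P2@[11:11]
pos 12 'b': at 0 ·f
pos 13 'e': at 0
pos 14 'c': at 6
pos 15 'e': at 7  → match P3@[14:15]
pos 16 'a': at 1 ·f
pos 17 'c': at 6 ·f
pos 18 'e': at 7  → match P3@[17:18]
pos 19 'a': at 1 ·f
pos 20 'e': at 2  → match P0@[19:20]

Result: [[1,3],[5,0],[6,2],[8,2],[10,1],[10,3],[11,2],[15,3],[18,3],[20,0]]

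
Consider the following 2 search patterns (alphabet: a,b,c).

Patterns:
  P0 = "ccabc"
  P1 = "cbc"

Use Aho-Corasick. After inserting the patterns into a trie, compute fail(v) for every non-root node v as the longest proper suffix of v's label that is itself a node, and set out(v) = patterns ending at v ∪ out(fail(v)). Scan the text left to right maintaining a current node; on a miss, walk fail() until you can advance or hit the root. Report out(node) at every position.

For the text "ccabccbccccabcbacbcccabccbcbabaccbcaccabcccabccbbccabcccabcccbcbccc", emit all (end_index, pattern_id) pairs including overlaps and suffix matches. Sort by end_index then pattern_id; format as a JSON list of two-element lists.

Build automaton:
Trie nodes:
  n0 'ε': c→1
  n1 'c': b→6 c→2
  n2 'cc': a→3
  n3 'cca': b→4
  n4 'ccab': c→5
  n5 'ccabc': ·  [P0 ends]
  n6 'cb': c→7
  n7 'cbc': ·  [P1 ends]

Failure links (BFS by depth):
  fail(1) 'c': from fail(0)=0 chase 'c': 0 ⇒ 0;  out=∅∪out(0)=∅
  fail(2) 'cc': from fail(1)=0 chase 'c': 0 ⇒ 1;  out=∅∪out(1)=∅
  fail(6) 'cb': from fail(1)=0 chase 'b': 0 ⇒ 0;  out=∅∪out(0)=∅
  fail(3) 'cca': from fail(2)=1 chase 'a': 1→0 ⇒ 0;  out=∅∪out(0)=∅
  fail(7) 'cbc': from fail(6)=0 chase 'c': 0 ⇒ 1;  out={1}∪out(1)={1}
  fail(4) 'ccab': from fail(3)=0 chase 'b': 0 ⇒ 0;  out=∅∪out(0)=∅
  fail(5) 'ccabc': from fail(4)=0 chase 'c': 0 ⇒ 1;  out={0}∪out(1)={0}

Run:
pos 0 'c': at 1
pos 1 'c': at 2
pos 2 'a': at 3
pos 3 'b': at 4
pos 4 'c': at 5  → match P0@[0:4]
pos 5 'c': at 2 (via fail)
pos 6 'b': at 6 (via fail)
pos 7 'c': at 7  → match P1@[5:7]
pos 8 'c': at 2 (via fail)
pos 9 'c': at 2 (via fail)
pos 10 'c': at 2 (via fail)
pos 11 'a': at 3
pos 12 'b': at 4
pos 13 'c': at 5  → match P0@[9:13]
pos 14 'b': at 6 (via fail)
pos 15 'a': at 0 (via fail)
pos 16 'c': at 1
pos 17 'b': at 6
pos 18 'c': at 7  → match P1@[16:18]
pos 19 'c': at 2 (via fail)
pos 20 'c': at 2 (via fail)
pos 21 'a': at 3
pos 22 'b': at 4
pos 23 'c': at 5  → match P0@[19:23]
pos 24 'c': at 2 (via fail)
pos 25 'b': at 6 (via fail)
pos 26 'c': at 7  → match P1@[24:26]
pos 27 'b': at 6 (via fail)
pos 28 'a': at 0 (via fail)
pos 29 'b': at 0
pos 30 'a': at 0
pos 31 'c': at 1
pos 32 'c': at 2
pos 33 'b': at 6 (via fail)
pos 34 'c': at 7  → match P1@[32:34]
pos 35 'a': at 0 (via fail)
pos 36 'c': at 1
pos 37 'c': at 2
pos 38 'a': at 3
pos 39 'b': at 4
pos 40 'c': at 5  → match P0@[36:40]
pos 41 'c': at 2 (via fail)
pos 42 'c': at 2 (via fail)
pos 43 'a': at 3
pos 44 'b': at 4
pos 45 'c': at 5  → match P0@[41:45]
pos 46 'c': at 2 (via fail)
pos 47 'b': at 6 (via fail)
pos 48 'b': at 0 (via fail)
pos 49 'c': at 1
pos 50 'c': at 2
pos 51 'a': at 3
pos 52 'b': at 4
pos 53 'c': at 5  → match P0@[49:53]
pos 54 'c': at 2 (via fail)
pos 55 'c': at 2 (via fail)
pos 56 'a': at 3
pos 57 'b': at 4
pos 58 'c': at 5  → match P0@[54:58]
pos 59 'c': at 2 (via fail)
pos 60 'c': at 2 (via fail)
pos 61 'b': at 6 (via fail)
pos 62 'c': at 7  → match P1@[60:62]
pos 63 'b': at 6 (via fail)
pos 64 'c': at 7  → match P1@[62:64]
pos 65 'c': at 2 (via fail)
pos 66 'c': at 2 (via fail)

Result: [[4,0],[7,1],[13,0],[18,1],[23,0],[26,1],[34,1],[40,0],[45,0],[53,0],[58,0],[62,1],[64,1]]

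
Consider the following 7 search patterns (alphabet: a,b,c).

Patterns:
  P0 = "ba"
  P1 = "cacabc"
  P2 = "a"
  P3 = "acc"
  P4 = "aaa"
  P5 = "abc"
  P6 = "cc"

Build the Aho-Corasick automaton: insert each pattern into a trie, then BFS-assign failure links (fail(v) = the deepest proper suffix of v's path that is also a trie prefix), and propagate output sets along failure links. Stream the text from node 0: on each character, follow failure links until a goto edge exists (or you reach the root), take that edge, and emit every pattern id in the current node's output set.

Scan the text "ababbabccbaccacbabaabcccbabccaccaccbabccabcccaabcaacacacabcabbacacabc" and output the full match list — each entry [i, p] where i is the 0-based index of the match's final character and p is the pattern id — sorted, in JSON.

Build:
Trie (insert patterns):
  0='ε' goto a→9 b→1 c→3
  1='b' goto a→2
  2='ba' goto ·  [P0 ends]
  3='c' goto a→4 c→16
  4='ca' goto c→5
  5='cac' goto a→6
  6='caca' goto b→7
  7='cacab' goto c→8
  8='cacabc' goto ·  [P1 ends]
  9='a' goto a→12 b→14 c→10  [P2 ends]
  10='ac' goto c→11
  11='acc' goto ·  [P3 ends]
  12='aa' goto a→13
  13='aaa' goto ·  [P4 ends]
  14='ab' goto c→15
  15='abc' goto ·  [P5 ends]
  16='cc' goto ·  [P6 ends]

Failure links (BFS by depth):
  n1('b'): parent n0 fail=0; on 'b' 0 → fail=0;  out ∅∪∅=∅
  n3('c'): parent n0 fail=0; on 'c' 0 → fail=0;  out ∅∪∅=∅
  n9('a'): parent n0 fail=0; on 'a' 0 → fail=0;  out {2}∪∅={2}
  n2('ba'): parent n1 fail=0; on 'a' 0 → fail=9;  out {0}∪{2}={0,2}
  n4('ca'): parent n3 fail=0; on 'a' 0 → fail=9;  out ∅∪{2}={2}
  n10('ac'): parent n9 fail=0; on 'c' 0 → fail=3;  out ∅∪∅=∅
  n12('aa'): parent n9 fail=0; on 'a' 0 → fail=9;  out ∅∪{2}={2}
  n14('ab'): parent n9 fail=0; on 'b' 0 → fail=1;  out ∅∪∅=∅
  n16('cc'): parent n3 fail=0; on 'c' 0 → fail=3;  out {6}∪∅={6}
  n5('cac'): parent n4 fail=9; on 'c' 9 → fail=10;  out ∅∪∅=∅
  n11('acc'): parent n10 fail=3; on 'c' 3 → fail=16;  out {3}∪{6}={3,6}
  n13('aaa'): parent n12 fail=9; on 'a' 9 → fail=12;  out {4}∪{2}={2,4}
  n15('abc'): parent n14 fail=1; on 'c' 1→0 → fail=3;  out {5}∪∅={5}
  n6('caca'): parent n5 fail=10; on 'a' 10→3 → fail=4;  out ∅∪{2}={2}
  n7('cacab'): parent n6 fail=4; on 'b' 4→9 → fail=14;  out ∅∪∅=∅
  n8('cacabc'): parent n7 fail=14; on 'c' 14 → fail=15;  out {1}∪{5}={1,5}

Scan:
pos 0 'a': at 9  → match P2@[0:0]
pos 1 'b': at 14
pos 2 'a': at 2 (fail-walked)  → match P0@[1:2],P2@[2:2]
pos 3 'b': at 14 (fail-walked)
pos 4 'b': at 1 (fail-walked)
pos 5 'a': at 2  → match P0@[4:5],P2@[5:5]
pos 6 'b': at 14 (fail-walked)
pos 7 'c': at 15  → match P5@[5:7]
pos 8 'c': at 16 (fail-walked)  → match P6@[7:8]
pos 9 'b': at 1 (fail-walked)
pos 10 'a': at 2  → match P0@[9:10],P2@[10:10]
pos 11 'c': at 10 (fail-walked)
pos 12 'c': at 11  → match P3@[10:12],P6@[11:12]
pos 13 'a': at 4 (fail-walked)  → match P2@[13:13]
pos 14 'c': at 5
pos 15 'b': at 1 (fail-walked)
pos 16 'a': at 2  → match P0@[15:16],P2@[16:16]
pos 17 'b': at 14 (fail-walked)
pos 18 'a': at 2 (fail-walked)  → match P0@[17:18],P2@[18:18]
pos 19 'a': at 12 (fail-walked)  → match P2@[19:19]
pos 20 'b': at 14 (fail-walked)
pos 21 'c': at 15  → match P5@[19:21]
pos 22 'c': at 16 (fail-walked)  → match P6@[21:22]
pos 23 'c': at 16 (fail-walked)  → match P6@[22:23]
pos 24 'b': at 1 (fail-walked)
pos 25 'a': at 2  → match P0@[24:25],P2@[25:25]
pos 26 'b': at 14 (fail-walked)
pos 27 'c': at 15  → match P5@[25:27]
pos 28 'c': at 16 (fail-walked)  → match P6@[27:28]
pos 29 'a': at 4 (fail-walked)  → match P2@[29:29]
pos 30 'c': at 5
pos 31 'c': at 11 (fail-walked)  → match P3@[29:31],P6@[30:31]
pos 32 'a': at 4 (fail-walked)  → match P2@[32:32]
pos 33 'c': at 5
pos 34 'c': at 11 (fail-walked)  → match P3@[32:34],P6@[33:34]
pos 35 'b': at 1 (fail-walked)
pos 36 'a': at 2  → match P0@[35:36],P2@[36:36]
pos 37 'b': at 14 (fail-walked)
pos 38 'c': at 15  → match P5@[36:38]
pos 39 'c': at 16 (fail-walked)  → match P6@[38:39]
pos 40 'a': at 4 (fail-walked)  → match P2@[40:40]
pos 41 'b': at 14 (fail-walked)
pos 42 'c': at 15  → match P5@[40:42]
pos 43 'c': at 16 (fail-walked)  → match P6@[42:43]
pos 44 'c': at 16 (fail-walked)  → match P6@[43:44]
pos 45 'a': at 4 (fail-walked)  → match P2@[45:45]
pos 46 'a': at 12 (fail-walked)  → match P2@[46:46]
pos 47 'b': at 14 (fail-walked)
pos 48 'c': at 15  → match P5@[46:48]
pos 49 'a': at 4 (fail-walked)  → match P2@[49:49]
pos 50 'a': at 12 (fail-walked)  → match P2@[50:50]
pos 51 'c': at 10 (fail-walked)
pos 52 'a': at 4 (fail-walked)  → match P2@[52:52]
pos 53 'c': at 5
pos 54 'a': at 6  → match P2@[54:54]
pos 55 'c': at 5 (fail-walked)
pos 56 'a': at 6  → match P2@[56:56]
pos 57 'b': at 7
pos 58 'c': at 8  → match P1@[53:58],P5@[56:58]
pos 59 'a': at 4 (fail-walked)  → match P2@[59:59]
pos 60 'b': at 14 (fail-walked)
pos 61 'b': at 1 (fail-walked)
pos 62 'a': at 2  → match P0@[61:62],P2@[62:62]
pos 63 'c': at 10 (fail-walked)
pos 64 'a': at 4 (fail-walked)  → match P2@[64:64]
pos 65 'c': at 5
pos 66 'a': at 6  → match P2@[66:66]
pos 67 'b': at 7
pos 68 'c': at 8  → match P1@[63:68],P5@[66:68]

Matches: [[0,2],[2,0],[2,2],[5,0],[5,2],[7,5],[8,6],[10,0],[10,2],[12,3],[12,6],[13,2],[16,0],[16,2],[18,0],[18,2],[19,2],[21,5],[22,6],[23,6],[25,0],[25,2],[27,5],[28,6],[29,2],[31,3],[31,6],[32,2],[34,3],[34,6],[36,0],[36,2],[38,5],[39,6],[40,2],[42,5],[43,6],[44,6],[45,2],[46,2],[48,5],[49,2],[50,2],[52,2],[54,2],[56,2],[58,1],[58,5],[59,2],[62,0],[62,2],[64,2],[66,2],[68,1],[68,5]]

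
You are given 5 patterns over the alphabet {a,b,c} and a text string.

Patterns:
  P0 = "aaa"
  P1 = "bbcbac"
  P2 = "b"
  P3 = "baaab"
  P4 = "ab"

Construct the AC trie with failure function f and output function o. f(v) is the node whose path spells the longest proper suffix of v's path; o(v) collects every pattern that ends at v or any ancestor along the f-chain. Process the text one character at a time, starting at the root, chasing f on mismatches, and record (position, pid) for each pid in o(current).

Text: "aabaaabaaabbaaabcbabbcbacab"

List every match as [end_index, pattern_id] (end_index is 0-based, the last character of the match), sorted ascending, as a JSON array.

Build:
Trie nodes:
  0='ε' goto a→1 b→4
  1='a' goto a→2 b→14
  2='aa' goto a→3
  3='aaa' goto ·  ←P0
  4='b' goto a→10 b→5  ←P2
  5='bb' goto c→6
  6='bbc' goto b→7
  7='bbcb' goto a→8
  8='bbcba' goto c→9
  9='bbcbac' goto ·  ←P1
  10='ba' goto a→11
  11='baa' goto a→12
  12='baaa' goto b→13
  13='baaab' goto ·  ←P3
  14='ab' goto ·  ←P4

Failure links (BFS by depth):
  fail(1) 'a': from fail(0)=0 chase 'a': 0 ⇒ 0;  out=∅∪out(0)=∅
  fail(4) 'b': from fail(0)=0 chase 'b': 0 ⇒ 0;  out={2}∪out(0)={2}
  fail(2) 'aa': from fail(1)=0 chase 'a': 0 ⇒ 1;  out=∅∪out(1)=∅
  fail(5) 'bb': from fail(4)=0 chase 'b': 0 ⇒ 4;  out=∅∪out(4)={2}
  fail(10) 'ba': from fail(4)=0 chase 'a': 0 ⇒ 1;  out=∅∪out(1)=∅
  fail(14) 'ab': from fail(1)=0 chase 'b': 0 ⇒ 4;  out={4}∪out(4)={2,4}
  fail(3) 'aaa': from fail(2)=1 chase 'a': 1 ⇒ 2;  out={0}∪out(2)={0}
  fail(6) 'bbc': from fail(5)=4 chase 'c': 4→0 ⇒ 0;  out=∅∪out(0)=∅
  fail(11) 'baa': from fail(10)=1 chase 'a': 1 ⇒ 2;  out=∅∪out(2)=∅
  fail(7) 'bbcb': from fail(6)=0 chase 'b': 0 ⇒ 4;  out=∅∪out(4)={2}
  fail(12) 'baaa': from fail(11)=2 chase 'a': 2 ⇒ 3;  out=∅∪out(3)={0}
  fail(8) 'bbcba': from fail(7)=4 chase 'a': 4 ⇒ 10;  out=∅∪out(10)=∅
  fail(13) 'baaab': from fail(12)=3 chase 'b': 3→2→1 ⇒ 14;  out={3}∪out(14)={2,3,4}
  fail(9) 'bbcbac': from fail(8)=10 chase 'c': 10→1→0 ⇒ 0;  out={1}∪out(0)={1}

Run:
i=0 'a': node 0→1
i=1 'a': node 1→2
i=2 'b': node 2→14 (fail-walked)  emit P2@[2:2],P4@[1:2]
i=3 'a': node 14→10 (fail-walked)
i=4 'a': node 10→11
i=5 'a': node 11→12  emit P0@[3:5]
i=6 'b': node 12→13  emit P2@[6:6],P3@[2:6],P4@[5:6]
i=7 'a': node 13→10 (fail-walked)
i=8 'a': node 10→11
i=9 'a': node 11→12  emit P0@[7:9]
i=10 'b': node 12→13  emit P2@[10:10],P3@[6:10],P4@[9:10]
i=11 'b': node 13→5 (fail-walked)  emit P2@[11:11]
i=12 'a': node 5→10 (fail-walked)
i=13 'a': node 10→11
i=14 'a': node 11→12  emit P0@[12:14]
i=15 'b': node 12→13  emit P2@[15:15],P3@[11:15],P4@[14:15]
i=16 'c': node 13→0 (fail-walked)
i=17 'b': node 0→4  emit P2@[17:17]
i=18 'a': node 4→10
i=19 'b': node 10→14 (fail-walked)  emit P2@[19:19],P4@[18:19]
i=20 'b': node 14→5 (fail-walked)  emit P2@[20:20]
i=21 'c': node 5→6
i=22 'b': node 6→7  emit P2@[22:22]
i=23 'a': node 7→8
i=24 'c': node 8→9  emit P1@[19:24]
i=25 'a': node 9→1 (fail-walked)
i=26 'b': node 1→14  emit P2@[26:26],P4@[25:26]

Result: [[2,2],[2,4],[5,0],[6,2],[6,3],[6,4],[9,0],[10,2],[10,3],[10,4],[11,2],[14,0],[15,2],[15,3],[15,4],[17,2],[19,2],[19,4],[20,2],[22,2],[24,1],[26,2],[26,4]]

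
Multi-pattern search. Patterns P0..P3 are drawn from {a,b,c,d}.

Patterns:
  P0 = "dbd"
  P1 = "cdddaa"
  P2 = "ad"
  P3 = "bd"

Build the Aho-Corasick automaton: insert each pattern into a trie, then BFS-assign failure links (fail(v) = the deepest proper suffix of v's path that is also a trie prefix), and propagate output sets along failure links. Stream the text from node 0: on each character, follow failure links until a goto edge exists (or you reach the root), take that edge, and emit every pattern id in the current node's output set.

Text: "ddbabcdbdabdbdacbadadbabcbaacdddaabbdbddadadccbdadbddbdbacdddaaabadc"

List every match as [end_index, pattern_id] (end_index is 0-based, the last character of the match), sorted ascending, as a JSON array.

Build:
Trie (insert patterns):
  n0 'ε': a→10 b→12 c→4 d→1
  n1 'd': b→2
  n2 'db': d→3
  n3 'dbd': ·  [P0 ends]
  n4 'c': d→5
  n5 'cd': d→6
  n6 'cdd': d→7
  n7 'cddd': a→8
  n8 'cddda': a→9
  n9 'cdddaa': ·  [P1 ends]
  n10 'a': d→11
  n11 'ad': ·  [P2 ends]
  n12 'b': d→13
  n13 'bd': ·  [P3 ends]

Failure links (BFS by depth):
  fail(1) 'd': from fail(0)=0 chase 'd': 0 ⇒ 0;  out=∅∪out(0)=∅
  fail(4) 'c': from fail(0)=0 chase 'c': 0 ⇒ 0;  out=∅∪out(0)=∅
  fail(10) 'a': from fail(0)=0 chase 'a': 0 ⇒ 0;  out=∅∪out(0)=∅
  fail(12) 'b': from fail(0)=0 chase 'b': 0 ⇒ 0;  out=∅∪out(0)=∅
  fail(2) 'db': from fail(1)=0 chase 'b': 0 ⇒ 12;  out=∅∪out(12)=∅
  fail(5) 'cd': from fail(4)=0 chase 'd': 0 ⇒ 1;  out=∅∪out(1)=∅
  fail(11) 'ad': from fail(10)=0 chase 'd': 0 ⇒ 1;  out={2}∪out(1)={2}
  fail(13) 'bd': from fail(12)=0 chase 'd': 0 ⇒ 1;  out={3}∪out(1)={3}
  fail(3) 'dbd': from fail(2)=12 chase 'd': 12 ⇒ 13;  out={0}∪out(13)={0,3}
  fail(6) 'cdd': from fail(5)=1 chase 'd': 1→0 ⇒ 1;  out=∅∪out(1)=∅
  fail(7) 'cddd': from fail(6)=1 chase 'd': 1→0 ⇒ 1;  out=∅∪out(1)=∅
  fail(8) 'cddda': from fail(7)=1 chase 'a': 1→0 ⇒ 10;  out=∅∪out(10)=∅
  fail(9) 'cdddaa': from fail(8)=10 chase 'a': 10→0 ⇒ 10;  out={1}∪out(10)={1}

Text stream:
i=0 'd': node 0→1
i=1 'd': node 1→1 ·f
i=2 'b': node 1→2
i=3 'a': node 2→10 ·f
i=4 'b': node 10→12 ·f
i=5 'c': node 12→4 ·f
i=6 'd': node 4→5
i=7 'b': node 5→2 ·f
i=8 'd': node 2→3  → match P0@[6:8],P3@[7:8]
i=9 'a': node 3→10 ·f
i=10 'b': node 10→12 ·f
i=11 'd': node 12→13  → match P3@[10:11]
i=12 'b': node 13→2 ·f
i=13 'd': node 2→3  → match P0@[11:13],P3@[12:13]
i=14 'a': node 3→10 ·f
i=15 'c': node 10→4 ·f
i=16 'b': node 4→12 ·f
i=17 'a': node 12→10 ·f
i=18 'd': node 10→11  → match P2@[17:18]
i=19 'a': node 11→10 ·f
i=20 'd': node 10→11  → match P2@[19:20]
i=21 'b': node 11→2 ·f
i=22 'a': node 2→10 ·f
i=23 'b': node 10→12 ·f
i=24 'c': node 12→4 ·f
i=25 'b': node 4→12 ·f
i=26 'a': node 12→10 ·f
i=27 'a': node 10→10 ·f
i=28 'c': node 10→4 ·f
i=29 'd': node 4→5
i=30 'd': node 5→6
i=31 'd': node 6→7
i=32 'a': node 7→8
i=33 'a': node 8→9  → match P1@[28:33]
i=34 'b': node 9→12 ·f
i=35 'b': node 12→12 ·f
i=36 'd': node 12→13  → match P3@[35:36]
i=37 'b': node 13→2 ·f
i=38 'd': node 2→3  → match P0@[36:38],P3@[37:38]
i=39 'd': node 3→1 ·f
i=40 'a': node 1→10 ·f
i=41 'd': node 10→11  → match P2@[40:41]
i=42 'a': node 11→10 ·f
i=43 'd': node 10→11  → match P2@[42:43]
i=44 'c': node 11→4 ·f
i=45 'c': node 4→4 ·f
i=46 'b': node 4→12 ·f
i=47 'd': node 12→13  → match P3@[46:47]
i=48 'a': node 13→10 ·f
i=49 'd': node 10→11  → match P2@[48:49]
i=50 'b': node 11→2 ·f
i=51 'd': node 2→3  → match P0@[49:51],P3@[50:51]
i=52 'd': node 3→1 ·f
i=53 'b': node 1→2
i=54 'd': node 2→3  → match P0@[52:54],P3@[53:54]
i=55 'b': node 3→2 ·f
i=56 'a': node 2→10 ·f
i=57 'c': node 10→4 ·f
i=58 'd': node 4→5
i=59 'd': node 5→6
i=60 'd': node 6→7
i=61 'a': node 7→8
i=62 'a': node 8→9  → match P1@[57:62]
i=63 'a': node 9→10 ·f
i=64 'b': node 10→12 ·f
i=65 'a': node 12→10 ·f
i=66 'd': node 10→11  → match P2@[65:66]
i=67 'c': node 11→4 ·f

Matches: [[8,0],[8,3],[11,3],[13,0],[13,3],[18,2],[20,2],[33,1],[36,3],[38,0],[38,3],[41,2],[43,2],[47,3],[49,2],[51,0],[51,3],[54,0],[54,3],[62,1],[66,2]]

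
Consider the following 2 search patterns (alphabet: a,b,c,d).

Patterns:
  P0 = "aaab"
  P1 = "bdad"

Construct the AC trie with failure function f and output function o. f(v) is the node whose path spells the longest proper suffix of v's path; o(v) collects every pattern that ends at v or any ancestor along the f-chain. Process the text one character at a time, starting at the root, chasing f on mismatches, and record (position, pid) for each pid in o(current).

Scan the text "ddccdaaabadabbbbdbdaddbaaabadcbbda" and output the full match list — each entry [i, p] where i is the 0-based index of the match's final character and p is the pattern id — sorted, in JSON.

Build automaton:
Trie nodes:
  0='ε' goto a→1 b→5
  1='a' goto a→2
  2='aa' goto a→3
  3='aaa' goto b→4
  4='aaab' goto ·  [P0 ends]
  5='b' goto d→6
  6='bd' goto a→7
  7='bda' goto d→8
  8='bdad' goto ·  [P1 ends]

BFS fail/out derivation:
  n1('a'): parent n0 fail=0; on 'a' 0 → fail=0;  out ∅∪∅=∅
  n5('b'): parent n0 fail=0; on 'b' 0 → fail=0;  out ∅∪∅=∅
  n2('aa'): parent n1 fail=0; on 'a' 0 → fail=1;  out ∅∪∅=∅
  n6('bd'): parent n5 fail=0; on 'd' 0 → fail=0;  out ∅∪∅=∅
  n3('aaa'): parent n2 fail=1; on 'a' 1 → fail=2;  out ∅∪∅=∅
  n7('bda'): parent n6 fail=0; on 'a' 0 → fail=1;  out ∅∪∅=∅
  n4('aaab'): parent n3 fail=2; on 'b' 2→1→0 → fail=5;  out {0}∪∅={0}
  n8('bdad'): parent n7 fail=1; on 'd' 1→0 → fail=0;  out {1}∪∅={1}

Scan:
[0] read 'd'  n0⇒n0
[1] read 'd'  n0⇒n0
[2] read 'c'  n0⇒n0
[3] read 'c'  n0⇒n0
[4] read 'd'  n0⇒n0
[5] read 'a'  n0⇒n1
[6] read 'a'  n1⇒n2
[7] read 'a'  n2⇒n3
[8] read 'b'  n3⇒n4  emit P0@[5:8]
[9] read 'a'  n4⇒n1 (via fail)
[10] read 'd'  n1⇒n0 (via fail)
[11] read 'a'  n0⇒n1
[12] read 'b'  n1⇒n5 (via fail)
[13] read 'b'  n5⇒n5 (via fail)
[14] read 'b'  n5⇒n5 (via fail)
[15] read 'b'  n5⇒n5 (via fail)
[16] read 'd'  n5⇒n6
[17] read 'b'  n6⇒n5 (via fail)
[18] read 'd'  n5⇒n6
[19] read 'a'  n6⇒n7
[20] read 'd'  n7⇒n8  emit P1@[17:20]
[21] read 'd'  n8⇒n0 (via fail)
[22] read 'b'  n0⇒n5
[23] read 'a'  n5⇒n1 (via fail)
[24] read 'a'  n1⇒n2
[25] read 'a'  n2⇒n3
[26] read 'b'  n3⇒n4  emit P0@[23:26]
[27] read 'a'  n4⇒n1 (via fail)
[28] read 'd'  n1⇒n0 (via fail)
[29] read 'c'  n0⇒n0
[30] read 'b'  n0⇒n5
[31] read 'b'  n5⇒n5 (via fail)
[32] read 'd'  n5⇒n6
[33] read 'a'  n6⇒n7

All matches (sorted): [[8,0],[20,1],[26,0]]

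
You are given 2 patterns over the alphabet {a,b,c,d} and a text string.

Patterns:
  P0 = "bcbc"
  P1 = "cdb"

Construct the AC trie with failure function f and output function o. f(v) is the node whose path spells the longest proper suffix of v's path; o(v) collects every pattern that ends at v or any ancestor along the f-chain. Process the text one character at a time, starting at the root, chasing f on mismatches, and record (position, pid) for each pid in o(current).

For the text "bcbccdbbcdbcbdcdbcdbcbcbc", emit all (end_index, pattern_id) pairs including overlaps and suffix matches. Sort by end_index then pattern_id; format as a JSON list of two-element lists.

Construct AC machine:
Trie nodes:
  n0 'ε': b→1 c→5
  n1 'b': c→2
  n2 'bc': b→3
  n3 'bcb': c→4
  n4 'bcbc': ·  ←P0
  n5 'c': d→6
  n6 'cd': b→7
  n7 'cdb': ·  ←P1

Failure links (BFS by depth):
  fail(1) 'b': from fail(0)=0 chase 'b': 0 ⇒ 0;  out=∅∪out(0)=∅
  fail(5) 'c': from fail(0)=0 chase 'c': 0 ⇒ 0;  out=∅∪out(0)=∅
  fail(2) 'bc': from fail(1)=0 chase 'c': 0 ⇒ 5;  out=∅∪out(5)=∅
  fail(6) 'cd': from fail(5)=0 chase 'd': 0 ⇒ 0;  out=∅∪out(0)=∅
  fail(3) 'bcb': from fail(2)=5 chase 'b': 5→0 ⇒ 1;  out=∅∪out(1)=∅
  fail(7) 'cdb': from fail(6)=0 chase 'b': 0 ⇒ 1;  out={1}∪out(1)={1}
  fail(4) 'bcbc': from fail(3)=1 chase 'c': 1 ⇒ 2;  out={0}∪out(2)={0}

Run:
[0] read 'b'  n0⇒n1
[1] read 'c'  n1⇒n2
[2] read 'b'  n2⇒n3
[3] read 'c'  n3⇒n4  ** P0@[0:3]
[4] read 'c'  n4⇒n5 (fail-walked)
[5] read 'd'  n5⇒n6
[6] read 'b'  n6⇒n7  ** P1@[4:6]
[7] read 'b'  n7⇒n1 (fail-walked)
[8] read 'c'  n1⇒n2
[9] read 'd'  n2⇒n6 (fail-walked)
[10] read 'b'  n6⇒n7  ** P1@[8:10]
[11] read 'c'  n7⇒n2 (fail-walked)
[12] read 'b'  n2⇒n3
[13] read 'd'  n3⇒n0 (fail-walked)
[14] read 'c'  n0⇒n5
[15] read 'd'  n5⇒n6
[16] read 'b'  n6⇒n7  ** P1@[14:16]
[17] read 'c'  n7⇒n2 (fail-walked)
[18] read 'd'  n2⇒n6 (fail-walked)
[19] read 'b'  n6⇒n7  ** P1@[17:19]
[20] read 'c'  n7⇒n2 (fail-walked)
[21] read 'b'  n2⇒n3
[22] read 'c'  n3⇒n4  ** P0@[19:22]
[23] read 'b'  n4⇒n3 (fail-walked)
[24] read 'c'  n3⇒n4  ** P0@[21:24]

Matches: [[3,0],[6,1],[10,1],[16,1],[19,1],[22,0],[24,0]]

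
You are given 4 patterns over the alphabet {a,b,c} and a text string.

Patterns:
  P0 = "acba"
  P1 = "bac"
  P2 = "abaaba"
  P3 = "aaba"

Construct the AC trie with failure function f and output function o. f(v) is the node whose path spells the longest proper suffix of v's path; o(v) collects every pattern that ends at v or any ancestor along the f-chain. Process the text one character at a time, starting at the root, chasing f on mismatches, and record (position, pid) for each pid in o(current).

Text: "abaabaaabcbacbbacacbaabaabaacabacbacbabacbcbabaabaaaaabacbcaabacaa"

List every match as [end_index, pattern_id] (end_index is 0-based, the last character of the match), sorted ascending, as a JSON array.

Build automaton:
Trie (insert patterns):
  n0 'ε': a→1 b→5
  n1 'a': a→13 b→8 c→2
  n2 'ac': b→3
  n3 'acb': a→4
  n4 'acba': ·  [P0 ends]
  n5 'b': a→6
  n6 'ba': c→7
  n7 'bac': ·  [P1 ends]
  n8 'ab': a→9
  n9 'aba': a→10
  n10 'abaa': b→11
  n11 'abaab': a→12
  n12 'abaaba': ·  [P2 ends]
  n13 'aa': b→14
  n14 'aab': a→15
  n15 'aaba': ·  [P3 ends]

Failure links (BFS by depth):
  n1('a'): parent n0 fail=0; on 'a' 0 → fail=0;  out ∅∪∅=∅
  n5('b'): parent n0 fail=0; on 'b' 0 → fail=0;  out ∅∪∅=∅
  n2('ac'): parent n1 fail=0; on 'c' 0 → fail=0;  out ∅∪∅=∅
  n6('ba'): parent n5 fail=0; on 'a' 0 → fail=1;  out ∅∪∅=∅
  n8('ab'): parent n1 fail=0; on 'b' 0 → fail=5;  out ∅∪∅=∅
  n13('aa'): parent n1 fail=0; on 'a' 0 → fail=1;  out ∅∪∅=∅
  n3('acb'): parent n2 fail=0; on 'b' 0 → fail=5;  out ∅∪∅=∅
  n7('bac'): parent n6 fail=1; on 'c' 1 → fail=2;  out {1}∪∅={1}
  n9('aba'): parent n8 fail=5; on 'a' 5 → fail=6;  out ∅∪∅=∅
  n14('aab'): parent n13 fail=1; on 'b' 1 → fail=8;  out ∅∪∅=∅
  n4('acba'): parent n3 fail=5; on 'a' 5 → fail=6;  out {0}∪∅={0}
  n10('abaa'): parent n9 fail=6; on 'a' 6→1 → fail=13;  out ∅∪∅=∅
  n15('aaba'): parent n14 fail=8; on 'a' 8 → fail=9;  out {3}∪∅={3}
  n11('abaab'): parent n10 fail=13; on 'b' 13 → fail=14;  out ∅∪∅=∅
  n12('abaaba'): parent n11 fail=14; on 'a' 14 → fail=15;  out {2}∪{3}={2,3}

Scan:
pos 0 'a': at 1
pos 1 'b': at 8
pos 2 'a': at 9
pos 3 'a': at 10
pos 4 'b': at 11
pos 5 'a': at 12  → match P2@[0:5],P3@[2:5]
pos 6 'a': at 10 (fail-walked)
pos 7 'a': at 13 (fail-walked)
pos 8 'b': at 14
pos 9 'c': at 0 (fail-walked)
pos 10 'b': at 5
pos 11 'a': at 6
pos 12 'c': at 7  → match P1@[10:12]
pos 13 'b': at 3 (fail-walked)
pos 14 'b': at 5 (fail-walked)
pos 15 'a': at 6
pos 16 'c': at 7  → match P1@[14:16]
pos 17 'a': at 1 (fail-walked)
pos 18 'c': at 2
pos 19 'b': at 3
pos 20 'a': at 4  → match P0@[17:20]
pos 21 'a': at 13 (fail-walked)
pos 22 'b': at 14
pos 23 'a': at 15  → match P3@[20:23]
pos 24 'a': at 10 (fail-walked)
pos 25 'b': at 11
pos 26 'a': at 12  → match P2@[21:26],P3@[23:26]
pos 27 'a': at 10 (fail-walked)
pos 28 'c': at 2 (fail-walked)
pos 29 'a': at 1 (fail-walked)
pos 30 'b': at 8
pos 31 'a': at 9
pos 32 'c': at 7 (fail-walked)  → match P1@[30:32]
pos 33 'b': at 3 (fail-walked)
pos 34 'a': at 4  → match P0@[31:34]
pos 35 'c': at 7 (fail-walked)  → match P1@[33:35]
pos 36 'b': at 3 (fail-walked)
pos 37 'a': at 4  → match P0@[34:37]
pos 38 'b': at 8 (fail-walked)
pos 39 'a': at 9
pos 40 'c': at 7 (fail-walked)  → match P1@[38:40]
pos 41 'b': at 3 (fail-walked)
pos 42 'c': at 0 (fail-walked)
pos 43 'b': at 5
pos 44 'a': at 6
pos 45 'b': at 8 (fail-walked)
pos 46 'a': at 9
pos 47 'a': at 10
pos 48 'b': at 11
pos 49 'a': at 12  → match P2@[44:49],P3@[46:49]
pos 50 'a': at 10 (fail-walked)
pos 51 'a': at 13 (fail-walked)
pos 52 'a': at 13 (fail-walked)
pos 53 'a': at 13 (fail-walked)
pos 54 'b': at 14
pos 55 'a': at 15  → match P3@[52:55]
pos 56 'c': at 7 (fail-walked)  → match P1@[54:56]
pos 57 'b': at 3 (fail-walked)
pos 58 'c': at 0 (fail-walked)
pos 59 'a': at 1
pos 60 'a': at 13
pos 61 'b': at 14
pos 62 'a': at 15  → match P3@[59:62]
pos 63 'c': at 7 (fail-walked)  → match P1@[61:63]
pos 64 'a': at 1 (fail-walked)
pos 65 'a': at 13

All matches (sorted): [[5,2],[5,3],[12,1],[16,1],[20,0],[23,3],[26,2],[26,3],[32,1],[34,0],[35,1],[37,0],[40,1],[49,2],[49,3],[55,3],[56,1],[62,3],[63,1]]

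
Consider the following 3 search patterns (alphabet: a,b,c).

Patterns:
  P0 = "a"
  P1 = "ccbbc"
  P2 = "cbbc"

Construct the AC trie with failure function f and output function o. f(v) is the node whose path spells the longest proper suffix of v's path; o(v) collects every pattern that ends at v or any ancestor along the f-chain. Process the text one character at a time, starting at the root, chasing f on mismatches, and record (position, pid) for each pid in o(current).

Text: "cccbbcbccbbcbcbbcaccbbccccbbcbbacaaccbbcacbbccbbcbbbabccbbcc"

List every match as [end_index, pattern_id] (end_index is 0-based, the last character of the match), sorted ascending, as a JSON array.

Build automaton:
Trie nodes:
  n0 'ε': a→1 c→2
  n1 'a': ·  [P0 ends]
  n2 'c': b→7 c→3
  n3 'cc': b→4
  n4 'ccb': b→5
  n5 'ccbb': c→6
  n6 'ccbbc': ·  [P1 ends]
  n7 'cb': b→8
  n8 'cbb': c→9
  n9 'cbbc': ·  [P2 ends]

Failure links (BFS by depth):
  fail(1) 'a': from fail(0)=0 chase 'a': 0 ⇒ 0;  out={0}∪out(0)={0}
  fail(2) 'c': from fail(0)=0 chase 'c': 0 ⇒ 0;  out=∅∪out(0)=∅
  fail(3) 'cc': from fail(2)=0 chase 'c': 0 ⇒ 2;  out=∅∪out(2)=∅
  fail(7) 'cb': from fail(2)=0 chase 'b': 0 ⇒ 0;  out=∅∪out(0)=∅
  fail(4) 'ccb': from fail(3)=2 chase 'b': 2 ⇒ 7;  out=∅∪out(7)=∅
  fail(8) 'cbb': from fail(7)=0 chase 'b': 0 ⇒ 0;  out=∅∪out(0)=∅
  fail(5) 'ccbb': from fail(4)=7 chase 'b': 7 ⇒ 8;  out=∅∪out(8)=∅
  fail(9) 'cbbc': from fail(8)=0 chase 'c': 0 ⇒ 2;  out={2}∪out(2)={2}
  fail(6) 'ccbbc': from fail(5)=8 chase 'c': 8 ⇒ 9;  out={1}∪out(9)={1,2}

Run:
[0] read 'c'  n0⇒n2
[1] read 'c'  n2⇒n3
[2] read 'c'  n3⇒n3 ·f
[3] read 'b'  n3⇒n4
[4] read 'b'  n4⇒n5
[5] read 'c'  n5⇒n6  ** P1@[1:5],P2@[2:5]
[6] read 'b'  n6⇒n7 ·f
[7] read 'c'  n7⇒n2 ·f
[8] read 'c'  n2⇒n3
[9] read 'b'  n3⇒n4
[10] read 'b'  n4⇒n5
[11] read 'c'  n5⇒n6  ** P1@[7:11],P2@[8:11]
[12] read 'b'  n6⇒n7 ·f
[13] read 'c'  n7⇒n2 ·f
[14] read 'b'  n2⇒n7
[15] read 'b'  n7⇒n8
[16] read 'c'  n8⇒n9  ** P2@[13:16]
[17] read 'a'  n9⇒n1 ·f  ** P0@[17:17]
[18] read 'c'  n1⇒n2 ·f
[19] read 'c'  n2⇒n3
[20] read 'b'  n3⇒n4
[21] read 'b'  n4⇒n5
[22] read 'c'  n5⇒n6  ** P1@[18:22],P2@[19:22]
[23] read 'c'  n6⇒n3 ·f
[24] read 'c'  n3⇒n3 ·f
[25] read 'c'  n3⇒n3 ·f
[26] read 'b'  n3⇒n4
[27] read 'b'  n4⇒n5
[28] read 'c'  n5⇒n6  ** P1@[24:28],P2@[25:28]
[29] read 'b'  n6⇒n7 ·f
[30] read 'b'  n7⇒n8
[31] read 'a'  n8⇒n1 ·f  ** P0@[31:31]
[32] read 'c'  n1⇒n2 ·f
[33] read 'a'  n2⇒n1 ·f  ** P0@[33:33]
[34] read 'a'  n1⇒n1 ·f  ** P0@[34:34]
[35] read 'c'  n1⇒n2 ·f
[36] read 'c'  n2⇒n3
[37] read 'b'  n3⇒n4
[38] read 'b'  n4⇒n5
[39] read 'c'  n5⇒n6  ** P1@[35:39],P2@[36:39]
[40] read 'a'  n6⇒n1 ·f  ** P0@[40:40]
[41] read 'c'  n1⇒n2 ·f
[42] read 'b'  n2⇒n7
[43] read 'b'  n7⇒n8
[44] read 'c'  n8⇒n9  ** P2@[41:44]
[45] read 'c'  n9⇒n3 ·f
[46] read 'b'  n3⇒n4
[47] read 'b'  n4⇒n5
[48] read 'c'  n5⇒n6  ** P1@[44:48],P2@[45:48]
[49] read 'b'  n6⇒n7 ·f
[50] read 'b'  n7⇒n8
[51] read 'b'  n8⇒n0 ·f
[52] read 'a'  n0⇒n1  ** P0@[52:52]
[53] read 'b'  n1⇒n0 ·f
[54] read 'c'  n0⇒n2
[55] read 'c'  n2⇒n3
[56] read 'b'  n3⇒n4
[57] read 'b'  n4⇒n5
[58] read 'c'  n5⇒n6  ** P1@[54:58],P2@[55:58]
[59] read 'c'  n6⇒n3 ·f

Result: [[5,1],[5,2],[11,1],[11,2],[16,2],[17,0],[22,1],[22,2],[28,1],[28,2],[31,0],[33,0],[34,0],[39,1],[39,2],[40,0],[44,2],[48,1],[48,2],[52,0],[58,1],[58,2]]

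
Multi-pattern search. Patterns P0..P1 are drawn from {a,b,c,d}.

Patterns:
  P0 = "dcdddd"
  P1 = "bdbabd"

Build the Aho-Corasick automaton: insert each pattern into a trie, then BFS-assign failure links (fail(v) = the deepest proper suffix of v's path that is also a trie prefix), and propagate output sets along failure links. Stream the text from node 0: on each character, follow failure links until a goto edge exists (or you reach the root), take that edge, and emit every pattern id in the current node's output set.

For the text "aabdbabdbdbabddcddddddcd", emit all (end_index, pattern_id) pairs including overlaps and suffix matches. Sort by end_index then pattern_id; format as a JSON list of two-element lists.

Build automaton:
Trie nodes:
  n0 'ε': b→7 d→1
  n1 'd': c→2
  n2 'dc': d→3
  n3 'dcd': d→4
  n4 'dcdd': d→5
  n5 'dcddd': d→6
  n6 'dcdddd': ·  ←P0
  n7 'b': d→8
  n8 'bd': b→9
  n9 'bdb': a→10
  n10 'bdba': b→11
  n11 'bdbab': d→12
  n12 'bdbabd': ·  ←P1

BFS fail/out derivation:
  fail(1) 'd': from fail(0)=0 chase 'd': 0 ⇒ 0;  out=∅∪out(0)=∅
  fail(7) 'b': from fail(0)=0 chase 'b': 0 ⇒ 0;  out=∅∪out(0)=∅
  fail(2) 'dc': from fail(1)=0 chase 'c': 0 ⇒ 0;  out=∅∪out(0)=∅
  fail(8) 'bd': from fail(7)=0 chase 'd': 0 ⇒ 1;  out=∅∪out(1)=∅
  fail(3) 'dcd': from fail(2)=0 chase 'd': 0 ⇒ 1;  out=∅∪out(1)=∅
  fail(9) 'bdb': from fail(8)=1 chase 'b': 1→0 ⇒ 7;  out=∅∪out(7)=∅
  fail(4) 'dcdd': from fail(3)=1 chase 'd': 1→0 ⇒ 1;  out=∅∪out(1)=∅
  fail(10) 'bdba': from fail(9)=7 chase 'a': 7→0 ⇒ 0;  out=∅∪out(0)=∅
  fail(5) 'dcddd': from fail(4)=1 chase 'd': 1→0 ⇒ 1;  out=∅∪out(1)=∅
  fail(11) 'bdbab': from fail(10)=0 chase 'b': 0 ⇒ 7;  out=∅∪out(7)=∅
  fail(6) 'dcdddd': from fail(5)=1 chase 'd': 1→0 ⇒ 1;  out={0}∪out(1)={0}
  fail(12) 'bdbabd': from fail(11)=7 chase 'd': 7 ⇒ 8;  out={1}∪out(8)={1}

Text stream:
[0] read 'a'  n0⇒n0
[1] read 'a'  n0⇒n0
[2] read 'b'  n0⇒n7
[3] read 'd'  n7⇒n8
[4] read 'b'  n8⇒n9
[5] read 'a'  n9⇒n10
[6] read 'b'  n10⇒n11
[7] read 'd'  n11⇒n12  ** P1@[2:7]
[8] read 'b'  n12⇒n9 ·f
[9] read 'd'  n9⇒n8 ·f
[10] read 'b'  n8⇒n9
[11] read 'a'  n9⇒n10
[12] read 'b'  n10⇒n11
[13] read 'd'  n11⇒n12  ** P1@[8:13]
[14] read 'd'  n12⇒n1 ·f
[15] read 'c'  n1⇒n2
[16] read 'd'  n2⇒n3
[17] read 'd'  n3⇒n4
[18] read 'd'  n4⇒n5
[19] read 'd'  n5⇒n6  ** P0@[14:19]
[20] read 'd'  n6⇒n1 ·f
[21] read 'd'  n1⇒n1 ·f
[22] read 'c'  n1⇒n2
[23] read 'd'  n2⇒n3

All matches (sorted): [[7,1],[13,1],[19,0]]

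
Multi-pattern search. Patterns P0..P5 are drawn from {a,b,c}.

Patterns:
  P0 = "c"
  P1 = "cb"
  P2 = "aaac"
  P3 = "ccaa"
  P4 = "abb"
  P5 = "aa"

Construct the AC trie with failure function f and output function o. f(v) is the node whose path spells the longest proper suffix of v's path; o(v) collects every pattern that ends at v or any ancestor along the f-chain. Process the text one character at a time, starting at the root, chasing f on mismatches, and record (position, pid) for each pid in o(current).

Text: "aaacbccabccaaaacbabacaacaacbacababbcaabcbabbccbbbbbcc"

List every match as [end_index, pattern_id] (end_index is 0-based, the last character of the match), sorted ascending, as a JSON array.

Build automaton:
Trie (insert patterns):
  0='ε' goto a→3 c→1
  1='c' goto b→2 c→7  ←P0
  2='cb' goto ·  ←P1
  3='a' goto a→4 b→10
  4='aa' goto a→5  ←P5
  5='aaa' goto c→6
  6='aaac' goto ·  ←P2
  7='cc' goto a→8
  8='cca' goto a→9
  9='ccaa' goto ·  ←P3
  10='ab' goto b→11
  11='abb' goto ·  ←P4

BFS fail/out derivation:
  fail(1) 'c': from fail(0)=0 chase 'c': 0 ⇒ 0;  out={0}∪out(0)={0}
  fail(3) 'a': from fail(0)=0 chase 'a': 0 ⇒ 0;  out=∅∪out(0)=∅
  fail(2) 'cb': from fail(1)=0 chase 'b': 0 ⇒ 0;  out={1}∪out(0)={1}
  fail(4) 'aa': from fail(3)=0 chase 'a': 0 ⇒ 3;  out={5}∪out(3)={5}
  fail(7) 'cc': from fail(1)=0 chase 'c': 0 ⇒ 1;  out=∅∪out(1)={0}
  fail(10) 'ab': from fail(3)=0 chase 'b': 0 ⇒ 0;  out=∅∪out(0)=∅
  fail(5) 'aaa': from fail(4)=3 chase 'a': 3 ⇒ 4;  out=∅∪out(4)={5}
  fail(8) 'cca': from fail(7)=1 chase 'a': 1→0 ⇒ 3;  out=∅∪out(3)=∅
  fail(11) 'abb': from fail(10)=0 chase 'b': 0 ⇒ 0;  out={4}∪out(0)={4}
  fail(6) 'aaac': from fail(5)=4 chase 'c': 4→3→0 ⇒ 1;  out={2}∪out(1)={0,2}
  fail(9) 'ccaa': from fail(8)=3 chase 'a': 3 ⇒ 4;  out={3}∪out(4)={3,5}

Scan:
pos 0 'a': at 3
pos 1 'a': at 4  emit P5@[0:1]
pos 2 'a': at 5  emit P5@[1:2]
pos 3 'c': at 6  emit P0@[3:3],P2@[0:3]
pos 4 'b': at 2 (via fail)  emit P1@[3:4]
pos 5 'c': at 1 (via fail)  emit P0@[5:5]
pos 6 'c': at 7  emit P0@[6:6]
pos 7 'a': at 8
pos 8 'b': at 10 (via fail)
pos 9 'c': at 1 (via fail)  emit P0@[9:9]
pos 10 'c': at 7  emit P0@[10:10]
pos 11 'a': at 8
pos 12 'a': at 9  emit P3@[9:12],P5@[11:12]
pos 13 'a': at 5 (via fail)  emit P5@[12:13]
pos 14 'a': at 5 (via fail)  emit P5@[13:14]
pos 15 'c': at 6  emit P0@[15:15],P2@[12:15]
pos 16 'b': at 2 (via fail)  emit P1@[15:16]
pos 17 'a': at 3 (via fail)
pos 18 'b': at 10
pos 19 'a': at 3 (via fail)
pos 20 'c': at 1 (via fail)  emit P0@[20:20]
pos 21 'a': at 3 (via fail)
pos 22 'a': at 4  emit P5@[21:22]
pos 23 'c': at 1 (via fail)  emit P0@[23:23]
pos 24 'a': at 3 (via fail)
pos 25 'a': at 4  emit P5@[24:25]
pos 26 'c': at 1 (via fail)  emit P0@[26:26]
pos 27 'b': at 2  emit P1@[26:27]
pos 28 'a': at 3 (via fail)
pos 29 'c': at 1 (via fail)  emit P0@[29:29]
pos 30 'a': at 3 (via fail)
pos 31 'b': at 10
pos 32 'a': at 3 (via fail)
pos 33 'b': at 10
pos 34 'b': at 11  emit P4@[32:34]
pos 35 'c': at 1 (via fail)  emit P0@[35:35]
pos 36 'a': at 3 (via fail)
pos 37 'a': at 4  emit P5@[36:37]
pos 38 'b': at 10 (via fail)
pos 39 'c': at 1 (via fail)  emit P0@[39:39]
pos 40 'b': at 2  emit P1@[39:40]
pos 41 'a': at 3 (via fail)
pos 42 'b': at 10
pos 43 'b': at 11  emit P4@[41:43]
pos 44 'c': at 1 (via fail)  emit P0@[44:44]
pos 45 'c': at 7  emit P0@[45:45]
pos 46 'b': at 2 (via fail)  emit P1@[45:46]
pos 47 'b': at 0 (via fail)
pos 48 'b': at 0
pos 49 'b': at 0
pos 50 'b': at 0
pos 51 'c': at 1  emit P0@[51:51]
pos 52 'c': at 7  emit P0@[52:52]

Matches: [[1,5],[2,5],[3,0],[3,2],[4,1],[5,0],[6,0],[9,0],[10,0],[12,3],[12,5],[13,5],[14,5],[15,0],[15,2],[16,1],[20,0],[22,5],[23,0],[25,5],[26,0],[27,1],[29,0],[34,4],[35,0],[37,5],[39,0],[40,1],[43,4],[44,0],[45,0],[46,1],[51,0],[52,0]]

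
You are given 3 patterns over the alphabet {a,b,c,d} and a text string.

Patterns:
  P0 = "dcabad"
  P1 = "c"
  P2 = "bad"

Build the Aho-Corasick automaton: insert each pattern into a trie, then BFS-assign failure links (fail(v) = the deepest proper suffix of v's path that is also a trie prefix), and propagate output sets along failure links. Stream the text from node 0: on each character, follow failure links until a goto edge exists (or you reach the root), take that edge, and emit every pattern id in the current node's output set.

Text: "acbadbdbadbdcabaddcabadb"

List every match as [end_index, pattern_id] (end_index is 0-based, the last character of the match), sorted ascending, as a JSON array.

Build:
Trie nodes:
  n0 'ε': b→8 c→7 d→1
  n1 'd': c→2
  n2 'dc': a→3
  n3 'dca': b→4
  n4 'dcab': a→5
  n5 'dcaba': d→6
  n6 'dcabad': ·  [P0 ends]
  n7 'c': ·  [P1 ends]
  n8 'b': a→9
  n9 'ba': d→10
  n10 'bad': ·  [P2 ends]

Failure links (BFS by depth):
  fail(1) 'd': from fail(0)=0 chase 'd': 0 ⇒ 0;  out=∅∪out(0)=∅
  fail(7) 'c': from fail(0)=0 chase 'c': 0 ⇒ 0;  out={1}∪out(0)={1}
  fail(8) 'b': from fail(0)=0 chase 'b': 0 ⇒ 0;  out=∅∪out(0)=∅
  fail(2) 'dc': from fail(1)=0 chase 'c': 0 ⇒ 7;  out=∅∪out(7)={1}
  fail(9) 'ba': from fail(8)=0 chase 'a': 0 ⇒ 0;  out=∅∪out(0)=∅
  fail(3) 'dca': from fail(2)=7 chase 'a': 7→0 ⇒ 0;  out=∅∪out(0)=∅
  fail(10) 'bad': from fail(9)=0 chase 'd': 0 ⇒ 1;  out={2}∪out(1)={2}
  fail(4) 'dcab': from fail(3)=0 chase 'b': 0 ⇒ 8;  out=∅∪out(8)=∅
  fail(5) 'dcaba': from fail(4)=8 chase 'a': 8 ⇒ 9;  out=∅∪out(9)=∅
  fail(6) 'dcabad': from fail(5)=9 chase 'd': 9 ⇒ 10;  out={0}∪out(10)={0,2}

Text stream:
pos 0 'a': at 0
pos 1 'c': at 7  ** P1@[1:1]
pos 2 'b': at 8 ·f
pos 3 'a': at 9
pos 4 'd': at 10  ** P2@[2:4]
pos 5 'b': at 8 ·f
pos 6 'd': at 1 ·f
pos 7 'b': at 8 ·f
pos 8 'a': at 9
pos 9 'd': at 10  ** P2@[7:9]
pos 10 'b': at 8 ·f
pos 11 'd': at 1 ·f
pos 12 'c': at 2  ** P1@[12:12]
pos 13 'a': at 3
pos 14 'b': at 4
pos 15 'a': at 5
pos 16 'd': at 6  ** P0@[11:16],P2@[14:16]
pos 17 'd': at 1 ·f
pos 18 'c': at 2  ** P1@[18:18]
pos 19 'a': at 3
pos 20 'b': at 4
pos 21 'a': at 5
pos 22 'd': at 6  ** P0@[17:22],P2@[20:22]
pos 23 'b': at 8 ·f

Result: [[1,1],[4,2],[9,2],[12,1],[16,0],[16,2],[18,1],[22,0],[22,2]]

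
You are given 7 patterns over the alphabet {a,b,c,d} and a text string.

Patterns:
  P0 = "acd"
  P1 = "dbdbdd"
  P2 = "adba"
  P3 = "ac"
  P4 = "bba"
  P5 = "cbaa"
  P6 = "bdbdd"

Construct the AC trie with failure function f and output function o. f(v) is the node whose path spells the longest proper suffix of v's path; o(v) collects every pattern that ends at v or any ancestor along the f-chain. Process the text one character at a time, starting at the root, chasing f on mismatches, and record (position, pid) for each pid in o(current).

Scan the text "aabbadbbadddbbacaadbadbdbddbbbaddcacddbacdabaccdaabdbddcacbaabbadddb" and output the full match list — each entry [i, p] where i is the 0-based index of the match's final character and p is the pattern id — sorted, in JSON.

Construct AC machine:
Trie (insert patterns):
  0='ε' goto a→1 b→13 c→16 d→4
  1='a' goto c→2 d→10
  2='ac' goto d→3  ←P3
  3='acd' goto ·  ←P0
  4='d' goto b→5
  5='db' goto d→6
  6='dbd' goto b→7
  7='dbdb' goto d→8
  8='dbdbd' goto d→9
  9='dbdbdd' goto ·  ←P1
  10='ad' goto b→11
  11='adb' goto a→12
  12='adba' goto ·  ←P2
  13='b' goto b→14 d→20
  14='bb' goto a→15
  15='bba' goto ·  ←P4
  16='c' goto b→17
  17='cb' goto a→18
  18='cba' goto a→19
  19='cbaa' goto ·  ←P5
  20='bd' goto b→21
  21='bdb' goto d→22
  22='bdbd' goto d→23
  23='bdbdd' goto ·  ←P6

Failure links (BFS by depth):
  fail(1) 'a': from fail(0)=0 chase 'a': 0 ⇒ 0;  out=∅∪out(0)=∅
  fail(4) 'd': from fail(0)=0 chase 'd': 0 ⇒ 0;  out=∅∪out(0)=∅
  fail(13) 'b': from fail(0)=0 chase 'b': 0 ⇒ 0;  out=∅∪out(0)=∅
  fail(16) 'c': from fail(0)=0 chase 'c': 0 ⇒ 0;  out=∅∪out(0)=∅
  fail(2) 'ac': from fail(1)=0 chase 'c': 0 ⇒ 16;  out={3}∪out(16)={3}
  fail(5) 'db': from fail(4)=0 chase 'b': 0 ⇒ 13;  out=∅∪out(13)=∅
  fail(10) 'ad': from fail(1)=0 chase 'd': 0 ⇒ 4;  out=∅∪out(4)=∅
  fail(14) 'bb': from fail(13)=0 chase 'b': 0 ⇒ 13;  out=∅∪out(13)=∅
  fail(17) 'cb': from fail(16)=0 chase 'b': 0 ⇒ 13;  out=∅∪out(13)=∅
  fail(20) 'bd': from fail(13)=0 chase 'd': 0 ⇒ 4;  out=∅∪out(4)=∅
  fail(3) 'acd': from fail(2)=16 chase 'd': 16→0 ⇒ 4;  out={0}∪out(4)={0}
  fail(6) 'dbd': from fail(5)=13 chase 'd': 13 ⇒ 20;  out=∅∪out(20)=∅
  fail(11) 'adb': from fail(10)=4 chase 'b': 4 ⇒ 5;  out=∅∪out(5)=∅
  fail(15) 'bba': from fail(14)=13 chase 'a': 13→0 ⇒ 1;  out={4}∪out(1)={4}
  fail(18) 'cba': from fail(17)=13 chase 'a': 13→0 ⇒ 1;  out=∅∪out(1)=∅
  fail(21) 'bdb': from fail(20)=4 chase 'b': 4 ⇒ 5;  out=∅∪out(5)=∅
  fail(7) 'dbdb': from fail(6)=20 chase 'b': 20 ⇒ 21;  out=∅∪out(21)=∅
  fail(12) 'adba': from fail(11)=5 chase 'a': 5→13→0 ⇒ 1;  out={2}∪out(1)={2}
  fail(19) 'cbaa': from fail(18)=1 chase 'a': 1→0 ⇒ 1;  out={5}∪out(1)={5}
  fail(22) 'bdbd': from fail(21)=5 chase 'd': 5 ⇒ 6;  out=∅∪out(6)=∅
  fail(8) 'dbdbd': from fail(7)=21 chase 'd': 21 ⇒ 22;  out=∅∪out(22)=∅
  fail(23) 'bdbdd': from fail(22)=6 chase 'd': 6→20→4→0 ⇒ 4;  out={6}∪out(4)={6}
  fail(9) 'dbdbdd': from fail(8)=22 chase 'd': 22 ⇒ 23;  out={1}∪out(23)={1,6}

Run:
[0] read 'a'  n0⇒n1
[1] read 'a'  n1⇒n1 ·f
[2] read 'b'  n1⇒n13 ·f
[3] read 'b'  n13⇒n14
[4] read 'a'  n14⇒n15  → match P4@[2:4]
[5] read 'd'  n15⇒n10 ·f
[6] read 'b'  n10⇒n11
[7] read 'b'  n11⇒n14 ·f
[8] read 'a'  n14⇒n15  → match P4@[6:8]
[9] read 'd'  n15⇒n10 ·f
[10] read 'd'  n10⇒n4 ·f
[11] read 'd'  n4⇒n4 ·f
[12] read 'b'  n4⇒n5
[13] read 'b'  n5⇒n14 ·f
[14] read 'a'  n14⇒n15  → match P4@[12:14]
[15] read 'c'  n15⇒n2 ·f  → match P3@[14:15]
[16] read 'a'  n2⇒n1 ·f
[17] read 'a'  n1⇒n1 ·f
[18] read 'd'  n1⇒n10
[19] read 'b'  n10⇒n11
[20] read 'a'  n11⇒n12  → match P2@[17:20]
[21] read 'd'  n12⇒n10 ·f
[22] read 'b'  n10⇒n11
[23] read 'd'  n11⇒n6 ·f
[24] read 'b'  n6⇒n7
[25] read 'd'  n7⇒n8
[26] read 'd'  n8⇒n9  → match P1@[21:26],P6@[22:26]
[27] read 'b'  n9⇒n5 ·f
[28] read 'b'  n5⇒n14 ·f
[29] read 'b'  n14⇒n14 ·f
[30] read 'a'  n14⇒n15  → match P4@[28:30]
[31] read 'd'  n15⇒n10 ·f
[32] read 'd'  n10⇒n4 ·f
[33] read 'c'  n4⇒n16 ·f
[34] read 'a'  n16⇒n1 ·f
[35] read 'c'  n1⇒n2  → match P3@[34:35]
[36] read 'd'  n2⇒n3  → match P0@[34:36]
[37] read 'd'  n3⇒n4 ·f
[38] read 'b'  n4⇒n5
[39] read 'a'  n5⇒n1 ·f
[40] read 'c'  n1⇒n2  → match P3@[39:40]
[41] read 'd'  n2⇒n3  → match P0@[39:41]
[42] read 'a'  n3⇒n1 ·f
[43] read 'b'  n1⇒n13 ·f
[44] read 'a'  n13⇒n1 ·f
[45] read 'c'  n1⇒n2  → match P3@[44:45]
[46] read 'c'  n2⇒n16 ·f
[47] read 'd'  n16⇒n4 ·f
[48] read 'a'  n4⇒n1 ·f
[49] read 'a'  n1⇒n1 ·f
[50] read 'b'  n1⇒n13 ·f
[51] read 'd'  n13⇒n20
[52] read 'b'  n20⇒n21
[53] read 'd'  n21⇒n22
[54] read 'd'  n22⇒n23  → match P6@[50:54]
[55] read 'c'  n23⇒n16 ·f
[56] read 'a'  n16⇒n1 ·f
[57] read 'c'  n1⇒n2  → match P3@[56:57]
[58] read 'b'  n2⇒n17 ·f
[59] read 'a'  n17⇒n18
[60] read 'a'  n18⇒n19  → match P5@[57:60]
[61] read 'b'  n19⇒n13 ·f
[62] read 'b'  n13⇒n14
[63] read 'a'  n14⇒n15  → match P4@[61:63]
[64] read 'd'  n15⇒n10 ·f
[65] read 'd'  n10⇒n4 ·f
[66] read 'd'  n4⇒n4 ·f
[67] read 'b'  n4⇒n5

Result: [[4,4],[8,4],[14,4],[15,3],[20,2],[26,1],[26,6],[30,4],[35,3],[36,0],[40,3],[41,0],[45,3],[54,6],[57,3],[60,5],[63,4]]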